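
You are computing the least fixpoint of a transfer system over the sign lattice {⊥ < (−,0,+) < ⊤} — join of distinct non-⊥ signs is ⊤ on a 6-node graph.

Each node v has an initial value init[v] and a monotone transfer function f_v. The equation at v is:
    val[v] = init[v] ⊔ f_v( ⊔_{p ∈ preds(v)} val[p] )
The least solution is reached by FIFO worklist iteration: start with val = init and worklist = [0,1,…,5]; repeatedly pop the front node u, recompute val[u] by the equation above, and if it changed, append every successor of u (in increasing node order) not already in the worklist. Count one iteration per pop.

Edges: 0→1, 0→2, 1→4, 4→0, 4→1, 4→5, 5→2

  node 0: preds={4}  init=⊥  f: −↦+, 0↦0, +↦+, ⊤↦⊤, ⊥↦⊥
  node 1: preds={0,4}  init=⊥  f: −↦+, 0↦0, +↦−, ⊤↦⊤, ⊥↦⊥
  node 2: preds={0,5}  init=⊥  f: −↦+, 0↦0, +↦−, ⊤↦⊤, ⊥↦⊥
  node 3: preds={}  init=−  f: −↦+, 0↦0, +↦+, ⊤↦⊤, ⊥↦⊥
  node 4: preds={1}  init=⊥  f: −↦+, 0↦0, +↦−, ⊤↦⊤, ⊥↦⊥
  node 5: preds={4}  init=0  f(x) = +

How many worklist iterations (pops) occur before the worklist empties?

Iteration log — 7 steps:
  step 1. node 0  ⊔preds=⊥  new=⊥  stable
  step 2. node 1  ⊔preds=⊥  new=⊥  stable
  step 3. node 2  ⊔preds=0  new=0  old=⊥  +wl: 
  step 4. node 3  ⊔preds=⊥  new=−  stable
  step 5. node 4  ⊔preds=⊥  new=⊥  stable
  step 6. node 5  ⊔preds=⊥  new=⊤  old=0  +wl: 2
  step 7. node 2  ⊔preds=⊤  new=⊤  old=0  +wl: 

Least fixpoint reached:
  node 0: ⊥
  node 1: ⊥
  node 2: ⊤
  node 3: −
  node 4: ⊥
  node 5: ⊤

7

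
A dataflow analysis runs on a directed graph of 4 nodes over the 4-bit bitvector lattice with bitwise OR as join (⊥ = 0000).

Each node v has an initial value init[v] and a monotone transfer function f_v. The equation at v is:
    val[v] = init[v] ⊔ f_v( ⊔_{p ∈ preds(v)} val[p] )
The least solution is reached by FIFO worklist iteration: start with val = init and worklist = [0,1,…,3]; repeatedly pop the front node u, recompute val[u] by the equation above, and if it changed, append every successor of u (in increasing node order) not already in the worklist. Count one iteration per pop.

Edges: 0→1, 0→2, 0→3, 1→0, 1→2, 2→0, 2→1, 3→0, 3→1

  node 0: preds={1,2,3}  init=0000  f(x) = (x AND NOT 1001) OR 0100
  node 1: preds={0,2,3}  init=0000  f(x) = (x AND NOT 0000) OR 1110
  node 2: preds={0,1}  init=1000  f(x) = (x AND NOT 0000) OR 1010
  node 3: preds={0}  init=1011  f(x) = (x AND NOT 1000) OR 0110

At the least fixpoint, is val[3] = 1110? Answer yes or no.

Worklist (6 pops):
  #1 pop 0: in=1011 → 0110 (was 0000); enqueue []
  #2 pop 1: in=1111 → 1111 (was 0000); enqueue [0]
  #3 pop 2: in=1111 → 1111 (was 1000); enqueue [1]
  #4 pop 3: in=0110 → 1111 (was 1011); enqueue []
  #5 pop 0: in=1111 → 0110 (no change)
  #6 pop 1: in=1111 → 1111 (no change)

Fixpoint:
  val[0] = 0110
  val[1] = 1111
  val[2] = 1111
  val[3] = 1111

no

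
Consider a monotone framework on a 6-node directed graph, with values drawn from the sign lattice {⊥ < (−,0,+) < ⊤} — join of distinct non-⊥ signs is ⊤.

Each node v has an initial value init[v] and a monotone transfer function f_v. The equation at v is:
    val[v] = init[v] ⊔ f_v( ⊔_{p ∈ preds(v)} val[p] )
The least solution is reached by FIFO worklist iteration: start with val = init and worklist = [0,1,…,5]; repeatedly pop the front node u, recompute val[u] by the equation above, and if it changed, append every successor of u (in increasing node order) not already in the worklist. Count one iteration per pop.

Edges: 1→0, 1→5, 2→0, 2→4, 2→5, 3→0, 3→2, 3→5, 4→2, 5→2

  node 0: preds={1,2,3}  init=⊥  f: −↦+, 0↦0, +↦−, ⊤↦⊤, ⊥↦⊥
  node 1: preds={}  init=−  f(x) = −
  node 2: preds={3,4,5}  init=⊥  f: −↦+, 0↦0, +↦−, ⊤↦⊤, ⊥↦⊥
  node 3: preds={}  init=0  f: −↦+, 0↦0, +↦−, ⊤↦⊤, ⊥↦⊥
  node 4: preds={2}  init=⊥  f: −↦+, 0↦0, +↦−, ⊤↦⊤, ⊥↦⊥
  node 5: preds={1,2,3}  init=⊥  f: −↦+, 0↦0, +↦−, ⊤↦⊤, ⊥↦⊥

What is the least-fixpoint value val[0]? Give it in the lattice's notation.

⊤

Worklist (12 pops):
  #1 pop 0: in=⊤ → ⊤ (was ⊥); enqueue []
  #2 pop 1: in=⊥ → − (no change)
  #3 pop 2: in=0 → 0 (was ⊥); enqueue [0]
  #4 pop 3: in=⊥ → 0 (no change)
  #5 pop 4: in=0 → 0 (was ⊥); enqueue [2]
  #6 pop 5: in=⊤ → ⊤ (was ⊥); enqueue []
  #7 pop 0: in=⊤ → ⊤ (no change)
  #8 pop 2: in=⊤ → ⊤ (was 0); enqueue [0,4,5]
  #9 pop 0: in=⊤ → ⊤ (no change)
  #10 pop 4: in=⊤ → ⊤ (was 0); enqueue [2]
  #11 pop 5: in=⊤ → ⊤ (no change)
  #12 pop 2: in=⊤ → ⊤ (no change)

Fixpoint:
  val[0] = ⊤
  val[1] = −
  val[2] = ⊤
  val[3] = 0
  val[4] = ⊤
  val[5] = ⊤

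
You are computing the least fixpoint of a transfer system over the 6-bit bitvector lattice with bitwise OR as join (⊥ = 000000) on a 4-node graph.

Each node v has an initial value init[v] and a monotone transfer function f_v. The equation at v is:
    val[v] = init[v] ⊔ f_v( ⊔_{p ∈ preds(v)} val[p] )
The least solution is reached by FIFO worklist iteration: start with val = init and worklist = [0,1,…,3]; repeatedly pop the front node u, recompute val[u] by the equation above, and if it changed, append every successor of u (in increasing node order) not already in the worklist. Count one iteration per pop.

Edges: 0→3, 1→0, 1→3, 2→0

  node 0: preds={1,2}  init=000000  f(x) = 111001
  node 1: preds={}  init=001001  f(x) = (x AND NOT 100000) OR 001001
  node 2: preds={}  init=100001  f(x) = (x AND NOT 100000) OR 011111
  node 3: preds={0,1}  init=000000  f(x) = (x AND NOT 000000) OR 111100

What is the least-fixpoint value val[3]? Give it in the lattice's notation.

Trace (5 dequeues):
  [1] u=0 | in 101001 | out 111001 | prev 000000 | push {}
  [2] u=1 | in 000000 | out 001001 | ==
  [3] u=2 | in 000000 | out 111111 | prev 100001 | push {0}
  [4] u=3 | in 111001 | out 111101 | prev 000000 | push {}
  [5] u=0 | in 111111 | out 111001 | ==

Converged values:
  [0] 111001
  [1] 001001
  [2] 111111
  [3] 111101

111101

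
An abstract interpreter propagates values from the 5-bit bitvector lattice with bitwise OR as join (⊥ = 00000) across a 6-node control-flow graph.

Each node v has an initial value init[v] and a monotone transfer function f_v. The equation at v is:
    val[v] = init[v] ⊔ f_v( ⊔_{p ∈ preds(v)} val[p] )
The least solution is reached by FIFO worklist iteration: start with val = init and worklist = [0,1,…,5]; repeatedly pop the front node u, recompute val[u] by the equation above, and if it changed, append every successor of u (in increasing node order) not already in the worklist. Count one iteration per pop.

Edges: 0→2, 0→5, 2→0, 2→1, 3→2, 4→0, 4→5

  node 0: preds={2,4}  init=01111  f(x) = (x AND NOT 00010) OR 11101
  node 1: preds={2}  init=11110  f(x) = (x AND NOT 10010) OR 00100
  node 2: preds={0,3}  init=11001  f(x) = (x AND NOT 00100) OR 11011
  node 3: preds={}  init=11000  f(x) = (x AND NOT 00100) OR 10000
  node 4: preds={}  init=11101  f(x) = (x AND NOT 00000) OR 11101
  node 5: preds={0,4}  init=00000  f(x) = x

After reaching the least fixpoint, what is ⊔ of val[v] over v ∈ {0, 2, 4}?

11111

Trace (8 dequeues):
  [1] u=0 | in 11101 | out 11111 | prev 01111 | push {}
  [2] u=1 | in 11001 | out 11111 | prev 11110 | push {}
  [3] u=2 | in 11111 | out 11011 | prev 11001 | push {0,1}
  [4] u=3 | in 00000 | out 11000 | ==
  [5] u=4 | in 00000 | out 11101 | ==
  [6] u=5 | in 11111 | out 11111 | prev 00000 | push {}
  [7] u=0 | in 11111 | out 11111 | ==
  [8] u=1 | in 11011 | out 11111 | ==

Converged values:
  [0] 11111
  [1] 11111
  [2] 11011
  [3] 11000
  [4] 11101
  [5] 11111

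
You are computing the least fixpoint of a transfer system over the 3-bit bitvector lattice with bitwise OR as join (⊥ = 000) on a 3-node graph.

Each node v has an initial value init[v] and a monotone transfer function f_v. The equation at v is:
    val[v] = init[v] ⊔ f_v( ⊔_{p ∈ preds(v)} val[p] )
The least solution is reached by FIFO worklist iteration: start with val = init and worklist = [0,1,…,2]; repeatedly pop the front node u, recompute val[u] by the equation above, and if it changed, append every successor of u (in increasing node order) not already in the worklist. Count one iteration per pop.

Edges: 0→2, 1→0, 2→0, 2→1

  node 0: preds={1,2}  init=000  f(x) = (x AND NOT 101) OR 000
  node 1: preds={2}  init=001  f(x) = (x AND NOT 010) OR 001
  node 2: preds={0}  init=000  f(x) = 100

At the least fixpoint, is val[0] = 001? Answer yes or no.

no

Trace (6 dequeues):
  [1] u=0 | in 001 | out 000 | ==
  [2] u=1 | in 000 | out 001 | ==
  [3] u=2 | in 000 | out 100 | prev 000 | push {0,1}
  [4] u=0 | in 101 | out 000 | ==
  [5] u=1 | in 100 | out 101 | prev 001 | push {0}
  [6] u=0 | in 101 | out 000 | ==

Converged values:
  [0] 000
  [1] 101
  [2] 100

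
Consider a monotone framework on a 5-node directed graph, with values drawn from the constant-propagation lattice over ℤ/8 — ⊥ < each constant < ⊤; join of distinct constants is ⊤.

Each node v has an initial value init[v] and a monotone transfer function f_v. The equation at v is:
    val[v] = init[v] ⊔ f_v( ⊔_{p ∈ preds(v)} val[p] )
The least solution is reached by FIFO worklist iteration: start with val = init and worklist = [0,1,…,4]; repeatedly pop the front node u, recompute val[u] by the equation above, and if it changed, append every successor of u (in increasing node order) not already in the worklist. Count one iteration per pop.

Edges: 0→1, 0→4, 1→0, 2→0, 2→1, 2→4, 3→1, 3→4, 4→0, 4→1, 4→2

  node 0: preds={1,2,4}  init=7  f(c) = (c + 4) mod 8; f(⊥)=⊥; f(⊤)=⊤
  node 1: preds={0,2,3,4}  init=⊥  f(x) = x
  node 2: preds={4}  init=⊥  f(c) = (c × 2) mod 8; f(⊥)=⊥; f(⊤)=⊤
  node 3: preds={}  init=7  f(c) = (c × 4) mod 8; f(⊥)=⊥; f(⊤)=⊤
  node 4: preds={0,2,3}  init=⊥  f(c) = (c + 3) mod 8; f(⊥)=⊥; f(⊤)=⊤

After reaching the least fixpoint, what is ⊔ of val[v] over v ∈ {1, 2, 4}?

Worklist (15 pops):
  #1 pop 0: in=⊥ → 7 (no change)
  #2 pop 1: in=7 → 7 (was ⊥); enqueue [0]
  #3 pop 2: in=⊥ → ⊥ (no change)
  #4 pop 3: in=⊥ → 7 (no change)
  #5 pop 4: in=7 → 2 (was ⊥); enqueue [1,2]
  #6 pop 0: in=⊤ → ⊤ (was 7); enqueue [4]
  #7 pop 1: in=⊤ → ⊤ (was 7); enqueue [0]
  #8 pop 2: in=2 → 4 (was ⊥); enqueue [1]
  #9 pop 4: in=⊤ → ⊤ (was 2); enqueue [2]
  #10 pop 0: in=⊤ → ⊤ (no change)
  #11 pop 1: in=⊤ → ⊤ (no change)
  #12 pop 2: in=⊤ → ⊤ (was 4); enqueue [0,1,4]
  #13 pop 0: in=⊤ → ⊤ (no change)
  #14 pop 1: in=⊤ → ⊤ (no change)
  #15 pop 4: in=⊤ → ⊤ (no change)

Fixpoint:
  val[0] = ⊤
  val[1] = ⊤
  val[2] = ⊤
  val[3] = 7
  val[4] = ⊤

⊤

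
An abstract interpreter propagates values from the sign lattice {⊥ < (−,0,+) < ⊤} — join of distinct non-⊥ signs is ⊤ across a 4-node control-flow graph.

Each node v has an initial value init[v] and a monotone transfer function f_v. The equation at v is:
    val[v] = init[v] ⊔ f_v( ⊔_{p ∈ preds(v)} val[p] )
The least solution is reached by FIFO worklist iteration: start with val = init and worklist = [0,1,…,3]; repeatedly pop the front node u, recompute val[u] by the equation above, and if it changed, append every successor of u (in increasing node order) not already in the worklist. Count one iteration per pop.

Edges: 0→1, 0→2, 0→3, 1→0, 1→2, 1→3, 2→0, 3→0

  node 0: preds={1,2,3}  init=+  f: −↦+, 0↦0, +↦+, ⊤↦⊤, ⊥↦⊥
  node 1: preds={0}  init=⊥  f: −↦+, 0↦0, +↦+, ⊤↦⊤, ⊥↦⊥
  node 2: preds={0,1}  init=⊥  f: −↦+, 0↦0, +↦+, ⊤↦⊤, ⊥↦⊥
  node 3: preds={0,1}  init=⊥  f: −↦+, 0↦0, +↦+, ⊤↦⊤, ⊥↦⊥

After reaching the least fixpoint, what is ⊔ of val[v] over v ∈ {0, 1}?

Iteration log — 5 steps:
  step 1. node 0  ⊔preds=⊥  new=+  stable
  step 2. node 1  ⊔preds=+  new=+  old=⊥  +wl: 0
  step 3. node 2  ⊔preds=+  new=+  old=⊥  +wl: 
  step 4. node 3  ⊔preds=+  new=+  old=⊥  +wl: 
  step 5. node 0  ⊔preds=+  new=+  stable

Least fixpoint reached:
  node 0: +
  node 1: +
  node 2: +
  node 3: +

+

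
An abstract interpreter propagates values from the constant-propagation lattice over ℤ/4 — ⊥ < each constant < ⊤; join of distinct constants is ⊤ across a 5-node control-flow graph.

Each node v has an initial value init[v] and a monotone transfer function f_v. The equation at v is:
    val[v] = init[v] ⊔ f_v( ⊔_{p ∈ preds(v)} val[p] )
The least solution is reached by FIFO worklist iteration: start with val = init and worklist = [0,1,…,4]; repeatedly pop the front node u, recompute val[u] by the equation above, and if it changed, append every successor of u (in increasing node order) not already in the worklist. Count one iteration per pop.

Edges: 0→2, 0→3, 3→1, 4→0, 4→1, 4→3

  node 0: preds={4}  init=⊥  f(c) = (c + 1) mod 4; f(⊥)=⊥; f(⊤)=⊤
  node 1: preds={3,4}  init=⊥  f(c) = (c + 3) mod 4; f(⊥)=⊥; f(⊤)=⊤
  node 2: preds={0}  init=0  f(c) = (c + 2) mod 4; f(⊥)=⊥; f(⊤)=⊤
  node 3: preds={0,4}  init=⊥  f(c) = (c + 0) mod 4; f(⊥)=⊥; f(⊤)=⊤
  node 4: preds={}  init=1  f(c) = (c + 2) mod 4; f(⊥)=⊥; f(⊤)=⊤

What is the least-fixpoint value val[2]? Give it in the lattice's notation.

Trace (6 dequeues):
  [1] u=0 | in 1 | out 2 | prev ⊥ | push {}
  [2] u=1 | in 1 | out 0 | prev ⊥ | push {}
  [3] u=2 | in 2 | out 0 | ==
  [4] u=3 | in ⊤ | out ⊤ | prev ⊥ | push {1}
  [5] u=4 | in ⊥ | out 1 | ==
  [6] u=1 | in ⊤ | out ⊤ | prev 0 | push {}

Converged values:
  [0] 2
  [1] ⊤
  [2] 0
  [3] ⊤
  [4] 1

0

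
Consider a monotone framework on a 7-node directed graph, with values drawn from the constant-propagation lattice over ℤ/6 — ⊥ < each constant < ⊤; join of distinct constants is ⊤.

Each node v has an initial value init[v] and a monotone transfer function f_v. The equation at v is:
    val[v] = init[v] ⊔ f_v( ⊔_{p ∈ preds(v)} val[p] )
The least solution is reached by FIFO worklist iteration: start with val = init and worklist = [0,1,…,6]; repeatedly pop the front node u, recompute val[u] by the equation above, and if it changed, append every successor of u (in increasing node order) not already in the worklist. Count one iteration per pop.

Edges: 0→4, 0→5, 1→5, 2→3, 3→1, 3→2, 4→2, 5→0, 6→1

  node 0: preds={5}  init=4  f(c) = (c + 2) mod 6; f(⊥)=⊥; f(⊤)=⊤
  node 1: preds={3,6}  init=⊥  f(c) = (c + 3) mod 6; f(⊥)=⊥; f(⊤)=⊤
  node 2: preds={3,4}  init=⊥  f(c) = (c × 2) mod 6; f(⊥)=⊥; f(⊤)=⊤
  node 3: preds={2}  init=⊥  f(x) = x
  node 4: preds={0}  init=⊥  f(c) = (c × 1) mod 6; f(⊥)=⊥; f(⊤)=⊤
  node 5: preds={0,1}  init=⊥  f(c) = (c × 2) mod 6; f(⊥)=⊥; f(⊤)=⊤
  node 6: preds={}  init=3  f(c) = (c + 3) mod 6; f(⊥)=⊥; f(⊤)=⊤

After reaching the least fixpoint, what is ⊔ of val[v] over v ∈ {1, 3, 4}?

⊤

Worklist (18 pops):
  #1 pop 0: in=⊥ → 4 (no change)
  #2 pop 1: in=3 → 0 (was ⊥); enqueue []
  #3 pop 2: in=⊥ → ⊥ (no change)
  #4 pop 3: in=⊥ → ⊥ (no change)
  #5 pop 4: in=4 → 4 (was ⊥); enqueue [2]
  #6 pop 5: in=⊤ → ⊤ (was ⊥); enqueue [0]
  #7 pop 6: in=⊥ → 3 (no change)
  #8 pop 2: in=4 → 2 (was ⊥); enqueue [3]
  #9 pop 0: in=⊤ → ⊤ (was 4); enqueue [4,5]
  #10 pop 3: in=2 → 2 (was ⊥); enqueue [1,2]
  #11 pop 4: in=⊤ → ⊤ (was 4); enqueue []
  #12 pop 5: in=⊤ → ⊤ (no change)
  #13 pop 1: in=⊤ → ⊤ (was 0); enqueue [5]
  #14 pop 2: in=⊤ → ⊤ (was 2); enqueue [3]
  #15 pop 5: in=⊤ → ⊤ (no change)
  #16 pop 3: in=⊤ → ⊤ (was 2); enqueue [1,2]
  #17 pop 1: in=⊤ → ⊤ (no change)
  #18 pop 2: in=⊤ → ⊤ (no change)

Fixpoint:
  val[0] = ⊤
  val[1] = ⊤
  val[2] = ⊤
  val[3] = ⊤
  val[4] = ⊤
  val[5] = ⊤
  val[6] = 3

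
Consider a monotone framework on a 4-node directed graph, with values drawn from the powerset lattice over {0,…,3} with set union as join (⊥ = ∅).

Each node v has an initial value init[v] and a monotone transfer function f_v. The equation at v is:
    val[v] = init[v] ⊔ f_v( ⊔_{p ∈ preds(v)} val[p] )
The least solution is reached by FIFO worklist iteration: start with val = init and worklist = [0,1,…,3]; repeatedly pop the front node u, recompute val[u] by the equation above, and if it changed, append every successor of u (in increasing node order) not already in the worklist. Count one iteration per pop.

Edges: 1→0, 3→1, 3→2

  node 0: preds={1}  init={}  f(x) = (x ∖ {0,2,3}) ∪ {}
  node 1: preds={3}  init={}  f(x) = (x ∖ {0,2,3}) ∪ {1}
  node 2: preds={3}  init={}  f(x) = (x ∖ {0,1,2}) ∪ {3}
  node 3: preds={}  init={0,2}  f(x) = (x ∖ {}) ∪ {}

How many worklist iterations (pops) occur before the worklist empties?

Trace (5 dequeues):
  [1] u=0 | in {} | out {} | ==
  [2] u=1 | in {0,2} | out {1} | prev {} | push {0}
  [3] u=2 | in {0,2} | out {3} | prev {} | push {}
  [4] u=3 | in {} | out {0,2} | ==
  [5] u=0 | in {1} | out {1} | prev {} | push {}

Converged values:
  [0] {1}
  [1] {1}
  [2] {3}
  [3] {0,2}

5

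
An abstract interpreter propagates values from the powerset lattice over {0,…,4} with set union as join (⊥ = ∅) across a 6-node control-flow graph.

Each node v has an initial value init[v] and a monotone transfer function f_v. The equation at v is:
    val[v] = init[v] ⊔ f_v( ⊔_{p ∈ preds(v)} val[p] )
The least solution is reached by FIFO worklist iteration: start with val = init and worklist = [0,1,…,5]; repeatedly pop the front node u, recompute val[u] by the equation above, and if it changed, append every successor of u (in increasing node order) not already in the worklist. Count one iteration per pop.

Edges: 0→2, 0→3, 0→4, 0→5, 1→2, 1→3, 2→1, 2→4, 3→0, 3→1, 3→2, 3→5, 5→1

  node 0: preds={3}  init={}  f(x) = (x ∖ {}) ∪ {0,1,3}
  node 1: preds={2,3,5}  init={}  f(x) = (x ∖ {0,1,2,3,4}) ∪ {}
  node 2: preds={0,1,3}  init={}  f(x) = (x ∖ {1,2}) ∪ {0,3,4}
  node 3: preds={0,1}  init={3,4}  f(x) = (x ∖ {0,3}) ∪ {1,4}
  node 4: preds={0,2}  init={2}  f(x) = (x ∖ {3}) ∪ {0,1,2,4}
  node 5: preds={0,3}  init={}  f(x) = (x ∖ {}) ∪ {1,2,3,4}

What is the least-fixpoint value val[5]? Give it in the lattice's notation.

Worklist (9 pops):
  #1 pop 0: in={3,4} → {0,1,3,4} (was {}); enqueue []
  #2 pop 1: in={3,4} → {} (no change)
  #3 pop 2: in={0,1,3,4} → {0,3,4} (was {}); enqueue [1]
  #4 pop 3: in={0,1,3,4} → {1,3,4} (was {3,4}); enqueue [0,2]
  #5 pop 4: in={0,1,3,4} → {0,1,2,4} (was {2}); enqueue []
  #6 pop 5: in={0,1,3,4} → {0,1,2,3,4} (was {}); enqueue []
  #7 pop 1: in={0,1,2,3,4} → {} (no change)
  #8 pop 0: in={1,3,4} → {0,1,3,4} (no change)
  #9 pop 2: in={0,1,3,4} → {0,3,4} (no change)

Fixpoint:
  val[0] = {0,1,3,4}
  val[1] = {}
  val[2] = {0,3,4}
  val[3] = {1,3,4}
  val[4] = {0,1,2,4}
  val[5] = {0,1,2,3,4}

{0,1,2,3,4}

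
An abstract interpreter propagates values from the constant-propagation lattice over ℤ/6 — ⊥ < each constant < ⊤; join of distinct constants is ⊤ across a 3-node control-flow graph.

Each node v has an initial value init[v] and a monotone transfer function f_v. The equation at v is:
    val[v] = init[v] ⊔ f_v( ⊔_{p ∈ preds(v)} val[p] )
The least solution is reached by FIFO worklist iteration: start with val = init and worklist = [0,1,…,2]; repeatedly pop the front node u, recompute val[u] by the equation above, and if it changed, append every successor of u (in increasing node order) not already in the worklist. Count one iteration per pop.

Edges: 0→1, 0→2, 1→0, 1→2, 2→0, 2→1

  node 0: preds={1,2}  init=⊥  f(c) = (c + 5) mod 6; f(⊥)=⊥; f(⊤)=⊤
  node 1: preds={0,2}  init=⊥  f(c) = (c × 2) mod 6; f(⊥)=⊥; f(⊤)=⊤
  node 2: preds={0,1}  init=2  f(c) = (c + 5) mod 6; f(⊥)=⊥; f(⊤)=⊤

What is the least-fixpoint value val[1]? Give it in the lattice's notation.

⊤

Worklist (6 pops):
  #1 pop 0: in=2 → 1 (was ⊥); enqueue []
  #2 pop 1: in=⊤ → ⊤ (was ⊥); enqueue [0]
  #3 pop 2: in=⊤ → ⊤ (was 2); enqueue [1]
  #4 pop 0: in=⊤ → ⊤ (was 1); enqueue [2]
  #5 pop 1: in=⊤ → ⊤ (no change)
  #6 pop 2: in=⊤ → ⊤ (no change)

Fixpoint:
  val[0] = ⊤
  val[1] = ⊤
  val[2] = ⊤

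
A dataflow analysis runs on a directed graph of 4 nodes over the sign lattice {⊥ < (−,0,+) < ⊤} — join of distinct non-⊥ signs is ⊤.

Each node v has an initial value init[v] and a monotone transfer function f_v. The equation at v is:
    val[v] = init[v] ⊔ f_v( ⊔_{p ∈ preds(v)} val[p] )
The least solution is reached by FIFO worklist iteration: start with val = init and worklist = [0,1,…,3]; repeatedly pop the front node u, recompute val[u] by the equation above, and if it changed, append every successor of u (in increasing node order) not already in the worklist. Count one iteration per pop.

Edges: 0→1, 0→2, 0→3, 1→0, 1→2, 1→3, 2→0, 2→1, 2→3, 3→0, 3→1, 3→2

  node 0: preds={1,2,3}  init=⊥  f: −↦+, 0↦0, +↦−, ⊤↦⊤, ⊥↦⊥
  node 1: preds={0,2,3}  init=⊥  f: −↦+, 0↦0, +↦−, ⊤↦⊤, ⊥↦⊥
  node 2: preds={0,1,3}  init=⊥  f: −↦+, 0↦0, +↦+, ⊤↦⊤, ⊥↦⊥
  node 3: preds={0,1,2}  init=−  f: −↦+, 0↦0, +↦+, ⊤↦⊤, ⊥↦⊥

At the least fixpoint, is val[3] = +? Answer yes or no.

no

Trace (8 dequeues):
  [1] u=0 | in − | out + | prev ⊥ | push {}
  [2] u=1 | in ⊤ | out ⊤ | prev ⊥ | push {0}
  [3] u=2 | in ⊤ | out ⊤ | prev ⊥ | push {1}
  [4] u=3 | in ⊤ | out ⊤ | prev − | push {2}
  [5] u=0 | in ⊤ | out ⊤ | prev + | push {3}
  [6] u=1 | in ⊤ | out ⊤ | ==
  [7] u=2 | in ⊤ | out ⊤ | ==
  [8] u=3 | in ⊤ | out ⊤ | ==

Converged values:
  [0] ⊤
  [1] ⊤
  [2] ⊤
  [3] ⊤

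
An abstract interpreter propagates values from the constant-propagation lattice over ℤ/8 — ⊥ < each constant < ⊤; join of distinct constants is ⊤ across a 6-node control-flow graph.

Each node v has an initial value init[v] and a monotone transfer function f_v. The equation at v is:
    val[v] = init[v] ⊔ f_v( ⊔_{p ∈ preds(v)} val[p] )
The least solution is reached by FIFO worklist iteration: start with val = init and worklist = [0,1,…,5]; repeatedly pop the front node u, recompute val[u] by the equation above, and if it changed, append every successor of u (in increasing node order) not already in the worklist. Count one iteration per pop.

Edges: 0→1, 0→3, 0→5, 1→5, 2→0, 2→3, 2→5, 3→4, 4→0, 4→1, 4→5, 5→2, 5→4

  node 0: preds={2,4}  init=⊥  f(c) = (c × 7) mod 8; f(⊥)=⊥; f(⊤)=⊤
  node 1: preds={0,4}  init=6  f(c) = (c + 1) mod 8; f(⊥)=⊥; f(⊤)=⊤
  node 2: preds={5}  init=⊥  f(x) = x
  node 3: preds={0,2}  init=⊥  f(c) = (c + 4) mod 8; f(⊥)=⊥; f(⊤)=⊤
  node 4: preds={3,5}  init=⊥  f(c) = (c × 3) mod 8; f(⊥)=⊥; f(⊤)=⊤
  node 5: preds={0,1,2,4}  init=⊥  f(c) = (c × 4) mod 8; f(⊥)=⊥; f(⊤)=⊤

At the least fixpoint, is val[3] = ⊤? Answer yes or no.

yes

Iteration log — 20 steps:
  step 1. node 0  ⊔preds=⊥  new=⊥  stable
  step 2. node 1  ⊔preds=⊥  new=6  stable
  step 3. node 2  ⊔preds=⊥  new=⊥  stable
  step 4. node 3  ⊔preds=⊥  new=⊥  stable
  step 5. node 4  ⊔preds=⊥  new=⊥  stable
  step 6. node 5  ⊔preds=6  new=0  old=⊥  +wl: 2,4
  step 7. node 2  ⊔preds=0  new=0  old=⊥  +wl: 0,3,5
  step 8. node 4  ⊔preds=0  new=0  old=⊥  +wl: 1
  step 9. node 0  ⊔preds=0  new=0  old=⊥  +wl: 
  step 10. node 3  ⊔preds=0  new=4  old=⊥  +wl: 4
  step 11. node 5  ⊔preds=⊤  new=⊤  old=0  +wl: 2
  step 12. node 1  ⊔preds=0  new=⊤  old=6  +wl: 5
  step 13. node 4  ⊔preds=⊤  new=⊤  old=0  +wl: 0,1
  step 14. node 2  ⊔preds=⊤  new=⊤  old=0  +wl: 3
  step 15. node 5  ⊔preds=⊤  new=⊤  stable
  step 16. node 0  ⊔preds=⊤  new=⊤  old=0  +wl: 5
  step 17. node 1  ⊔preds=⊤  new=⊤  stable
  step 18. node 3  ⊔preds=⊤  new=⊤  old=4  +wl: 4
  step 19. node 5  ⊔preds=⊤  new=⊤  stable
  step 20. node 4  ⊔preds=⊤  new=⊤  stable

Least fixpoint reached:
  node 0: ⊤
  node 1: ⊤
  node 2: ⊤
  node 3: ⊤
  node 4: ⊤
  node 5: ⊤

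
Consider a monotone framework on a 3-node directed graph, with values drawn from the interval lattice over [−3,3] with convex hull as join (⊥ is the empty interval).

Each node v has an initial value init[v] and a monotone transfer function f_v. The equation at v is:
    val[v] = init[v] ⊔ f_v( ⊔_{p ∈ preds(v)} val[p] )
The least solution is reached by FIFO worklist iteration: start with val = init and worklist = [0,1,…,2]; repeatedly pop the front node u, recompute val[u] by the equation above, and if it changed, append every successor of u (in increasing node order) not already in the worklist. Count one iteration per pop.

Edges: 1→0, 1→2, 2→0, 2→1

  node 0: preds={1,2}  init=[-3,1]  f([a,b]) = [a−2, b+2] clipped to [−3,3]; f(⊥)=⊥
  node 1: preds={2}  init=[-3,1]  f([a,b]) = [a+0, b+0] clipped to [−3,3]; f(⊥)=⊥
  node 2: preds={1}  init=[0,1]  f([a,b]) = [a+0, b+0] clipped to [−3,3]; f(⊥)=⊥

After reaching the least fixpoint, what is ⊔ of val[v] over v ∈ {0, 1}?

Trace (5 dequeues):
  [1] u=0 | in [-3,1] | out [-3,3] | prev [-3,1] | push {}
  [2] u=1 | in [0,1] | out [-3,1] | ==
  [3] u=2 | in [-3,1] | out [-3,1] | prev [0,1] | push {0,1}
  [4] u=0 | in [-3,1] | out [-3,3] | ==
  [5] u=1 | in [-3,1] | out [-3,1] | ==

Converged values:
  [0] [-3,3]
  [1] [-3,1]
  [2] [-3,1]

[-3,3]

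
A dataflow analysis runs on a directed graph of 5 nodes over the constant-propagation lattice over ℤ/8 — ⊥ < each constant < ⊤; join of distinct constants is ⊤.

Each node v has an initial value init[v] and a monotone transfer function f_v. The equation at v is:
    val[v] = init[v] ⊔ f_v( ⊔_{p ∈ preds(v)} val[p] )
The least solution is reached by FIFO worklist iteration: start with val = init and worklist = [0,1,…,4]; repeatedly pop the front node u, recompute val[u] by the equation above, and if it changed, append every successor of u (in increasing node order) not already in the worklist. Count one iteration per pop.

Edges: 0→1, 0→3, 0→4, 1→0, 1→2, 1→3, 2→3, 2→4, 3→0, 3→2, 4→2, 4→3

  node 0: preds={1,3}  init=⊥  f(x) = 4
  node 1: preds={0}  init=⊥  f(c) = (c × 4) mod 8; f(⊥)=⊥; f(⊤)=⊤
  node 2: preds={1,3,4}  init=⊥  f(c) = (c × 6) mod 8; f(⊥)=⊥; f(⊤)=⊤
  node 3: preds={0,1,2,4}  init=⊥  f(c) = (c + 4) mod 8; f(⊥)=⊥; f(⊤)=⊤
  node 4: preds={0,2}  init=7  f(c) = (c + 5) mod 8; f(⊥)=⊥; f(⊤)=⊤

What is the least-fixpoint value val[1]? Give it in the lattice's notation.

Trace (8 dequeues):
  [1] u=0 | in ⊥ | out 4 | prev ⊥ | push {}
  [2] u=1 | in 4 | out 0 | prev ⊥ | push {0}
  [3] u=2 | in ⊤ | out ⊤ | prev ⊥ | push {}
  [4] u=3 | in ⊤ | out ⊤ | prev ⊥ | push {2}
  [5] u=4 | in ⊤ | out ⊤ | prev 7 | push {3}
  [6] u=0 | in ⊤ | out 4 | ==
  [7] u=2 | in ⊤ | out ⊤ | ==
  [8] u=3 | in ⊤ | out ⊤ | ==

Converged values:
  [0] 4
  [1] 0
  [2] ⊤
  [3] ⊤
  [4] ⊤

0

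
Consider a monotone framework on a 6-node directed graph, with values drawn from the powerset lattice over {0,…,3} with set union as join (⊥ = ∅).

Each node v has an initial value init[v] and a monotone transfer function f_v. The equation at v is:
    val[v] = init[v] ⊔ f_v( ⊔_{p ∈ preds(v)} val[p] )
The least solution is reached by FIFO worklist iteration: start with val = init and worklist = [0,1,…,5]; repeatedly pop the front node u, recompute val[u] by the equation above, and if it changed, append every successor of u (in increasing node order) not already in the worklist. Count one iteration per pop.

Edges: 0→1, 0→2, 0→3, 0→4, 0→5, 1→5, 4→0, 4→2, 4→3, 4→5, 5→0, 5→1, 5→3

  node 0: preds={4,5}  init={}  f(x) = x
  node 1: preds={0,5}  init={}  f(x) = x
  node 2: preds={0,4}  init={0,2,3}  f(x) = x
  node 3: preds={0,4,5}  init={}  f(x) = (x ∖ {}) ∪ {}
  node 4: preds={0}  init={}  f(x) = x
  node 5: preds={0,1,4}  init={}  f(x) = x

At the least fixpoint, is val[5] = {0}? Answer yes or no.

Trace (6 dequeues):
  [1] u=0 | in {} | out {} | ==
  [2] u=1 | in {} | out {} | ==
  [3] u=2 | in {} | out {0,2,3} | ==
  [4] u=3 | in {} | out {} | ==
  [5] u=4 | in {} | out {} | ==
  [6] u=5 | in {} | out {} | ==

Converged values:
  [0] {}
  [1] {}
  [2] {0,2,3}
  [3] {}
  [4] {}
  [5] {}

no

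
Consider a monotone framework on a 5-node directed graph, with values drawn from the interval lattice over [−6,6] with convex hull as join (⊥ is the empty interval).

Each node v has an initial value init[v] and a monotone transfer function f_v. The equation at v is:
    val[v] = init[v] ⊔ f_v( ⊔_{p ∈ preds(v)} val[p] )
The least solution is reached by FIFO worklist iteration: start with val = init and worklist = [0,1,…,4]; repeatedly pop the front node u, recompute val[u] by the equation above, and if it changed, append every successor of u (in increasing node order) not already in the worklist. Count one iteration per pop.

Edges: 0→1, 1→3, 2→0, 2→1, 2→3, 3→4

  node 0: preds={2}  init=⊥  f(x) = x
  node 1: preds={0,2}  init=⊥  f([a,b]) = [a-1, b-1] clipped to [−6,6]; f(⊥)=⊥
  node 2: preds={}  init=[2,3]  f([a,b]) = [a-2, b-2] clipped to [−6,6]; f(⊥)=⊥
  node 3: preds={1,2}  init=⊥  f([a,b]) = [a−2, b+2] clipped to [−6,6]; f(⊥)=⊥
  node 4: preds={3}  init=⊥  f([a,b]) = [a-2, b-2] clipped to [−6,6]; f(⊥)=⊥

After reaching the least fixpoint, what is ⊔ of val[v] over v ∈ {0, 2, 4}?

[-3,3]

Worklist (5 pops):
  #1 pop 0: in=[2,3] → [2,3] (was ⊥); enqueue []
  #2 pop 1: in=[2,3] → [1,2] (was ⊥); enqueue []
  #3 pop 2: in=⊥ → [2,3] (no change)
  #4 pop 3: in=[1,3] → [-1,5] (was ⊥); enqueue []
  #5 pop 4: in=[-1,5] → [-3,3] (was ⊥); enqueue []

Fixpoint:
  val[0] = [2,3]
  val[1] = [1,2]
  val[2] = [2,3]
  val[3] = [-1,5]
  val[4] = [-3,3]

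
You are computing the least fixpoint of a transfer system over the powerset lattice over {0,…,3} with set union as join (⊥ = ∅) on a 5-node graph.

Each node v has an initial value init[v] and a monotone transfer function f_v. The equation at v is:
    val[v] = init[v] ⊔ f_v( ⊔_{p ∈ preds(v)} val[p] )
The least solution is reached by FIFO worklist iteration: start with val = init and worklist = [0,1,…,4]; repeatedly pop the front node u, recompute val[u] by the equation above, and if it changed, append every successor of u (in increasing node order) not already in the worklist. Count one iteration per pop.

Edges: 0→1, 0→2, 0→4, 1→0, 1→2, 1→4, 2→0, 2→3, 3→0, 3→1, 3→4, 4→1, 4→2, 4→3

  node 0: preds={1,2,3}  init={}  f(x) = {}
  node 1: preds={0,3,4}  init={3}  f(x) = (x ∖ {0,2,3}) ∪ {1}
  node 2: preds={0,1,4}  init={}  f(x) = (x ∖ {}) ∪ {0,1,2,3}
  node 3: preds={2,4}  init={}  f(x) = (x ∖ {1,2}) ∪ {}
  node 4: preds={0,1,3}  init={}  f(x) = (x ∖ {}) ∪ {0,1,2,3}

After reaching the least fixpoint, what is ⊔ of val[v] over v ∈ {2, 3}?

Iteration log — 9 steps:
  step 1. node 0  ⊔preds={3}  new={}  stable
  step 2. node 1  ⊔preds={}  new={1,3}  old={3}  +wl: 0
  step 3. node 2  ⊔preds={1,3}  new={0,1,2,3}  old={}  +wl: 
  step 4. node 3  ⊔preds={0,1,2,3}  new={0,3}  old={}  +wl: 1
  step 5. node 4  ⊔preds={0,1,3}  new={0,1,2,3}  old={}  +wl: 2,3
  step 6. node 0  ⊔preds={0,1,2,3}  new={}  stable
  step 7. node 1  ⊔preds={0,1,2,3}  new={1,3}  stable
  step 8. node 2  ⊔preds={0,1,2,3}  new={0,1,2,3}  stable
  step 9. node 3  ⊔preds={0,1,2,3}  new={0,3}  stable

Least fixpoint reached:
  node 0: {}
  node 1: {1,3}
  node 2: {0,1,2,3}
  node 3: {0,3}
  node 4: {0,1,2,3}

{0,1,2,3}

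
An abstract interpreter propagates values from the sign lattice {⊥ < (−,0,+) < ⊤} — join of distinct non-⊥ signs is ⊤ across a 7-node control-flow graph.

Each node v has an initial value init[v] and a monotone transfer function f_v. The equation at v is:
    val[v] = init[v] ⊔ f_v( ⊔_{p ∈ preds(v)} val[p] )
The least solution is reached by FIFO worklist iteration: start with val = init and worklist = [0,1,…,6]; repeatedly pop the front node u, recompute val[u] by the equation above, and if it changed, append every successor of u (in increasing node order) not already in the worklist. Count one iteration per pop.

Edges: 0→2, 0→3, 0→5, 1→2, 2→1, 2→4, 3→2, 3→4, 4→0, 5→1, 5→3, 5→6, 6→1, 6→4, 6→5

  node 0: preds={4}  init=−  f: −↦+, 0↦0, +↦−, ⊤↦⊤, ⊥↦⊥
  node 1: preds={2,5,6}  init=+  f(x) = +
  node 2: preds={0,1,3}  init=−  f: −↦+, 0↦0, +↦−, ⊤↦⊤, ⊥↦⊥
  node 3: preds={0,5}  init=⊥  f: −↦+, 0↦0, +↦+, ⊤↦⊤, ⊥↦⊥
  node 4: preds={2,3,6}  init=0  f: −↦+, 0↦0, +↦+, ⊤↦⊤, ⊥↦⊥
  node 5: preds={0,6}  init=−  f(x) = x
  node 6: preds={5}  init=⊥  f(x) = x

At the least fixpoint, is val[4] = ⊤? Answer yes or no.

Worklist (13 pops):
  #1 pop 0: in=0 → ⊤ (was −); enqueue []
  #2 pop 1: in=− → + (no change)
  #3 pop 2: in=⊤ → ⊤ (was −); enqueue [1]
  #4 pop 3: in=⊤ → ⊤ (was ⊥); enqueue [2]
  #5 pop 4: in=⊤ → ⊤ (was 0); enqueue [0]
  #6 pop 5: in=⊤ → ⊤ (was −); enqueue [3]
  #7 pop 6: in=⊤ → ⊤ (was ⊥); enqueue [4,5]
  #8 pop 1: in=⊤ → + (no change)
  #9 pop 2: in=⊤ → ⊤ (no change)
  #10 pop 0: in=⊤ → ⊤ (no change)
  #11 pop 3: in=⊤ → ⊤ (no change)
  #12 pop 4: in=⊤ → ⊤ (no change)
  #13 pop 5: in=⊤ → ⊤ (no change)

Fixpoint:
  val[0] = ⊤
  val[1] = +
  val[2] = ⊤
  val[3] = ⊤
  val[4] = ⊤
  val[5] = ⊤
  val[6] = ⊤

yes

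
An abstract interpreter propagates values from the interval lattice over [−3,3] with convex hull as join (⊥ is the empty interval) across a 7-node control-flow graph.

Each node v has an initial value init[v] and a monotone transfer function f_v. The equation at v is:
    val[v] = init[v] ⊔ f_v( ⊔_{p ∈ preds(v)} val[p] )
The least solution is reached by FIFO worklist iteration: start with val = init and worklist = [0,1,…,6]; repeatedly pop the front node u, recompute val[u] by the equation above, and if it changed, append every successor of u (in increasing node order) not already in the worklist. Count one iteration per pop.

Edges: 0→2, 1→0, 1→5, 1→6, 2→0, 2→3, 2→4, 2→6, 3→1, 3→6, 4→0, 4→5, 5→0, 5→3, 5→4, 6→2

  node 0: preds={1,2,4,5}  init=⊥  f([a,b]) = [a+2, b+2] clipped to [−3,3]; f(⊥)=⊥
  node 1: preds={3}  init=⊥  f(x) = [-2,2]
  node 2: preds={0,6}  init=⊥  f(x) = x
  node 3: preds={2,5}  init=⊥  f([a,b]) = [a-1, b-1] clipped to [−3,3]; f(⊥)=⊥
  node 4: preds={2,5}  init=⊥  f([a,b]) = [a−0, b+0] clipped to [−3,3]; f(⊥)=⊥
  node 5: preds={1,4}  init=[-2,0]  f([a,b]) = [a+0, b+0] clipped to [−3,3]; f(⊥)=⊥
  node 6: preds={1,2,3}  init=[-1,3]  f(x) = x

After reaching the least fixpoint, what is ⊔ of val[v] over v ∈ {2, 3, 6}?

[-3,3]

Iteration log — 22 steps:
  step 1. node 0  ⊔preds=[-2,0]  new=[0,2]  old=⊥  +wl: 
  step 2. node 1  ⊔preds=⊥  new=[-2,2]  old=⊥  +wl: 0
  step 3. node 2  ⊔preds=[-1,3]  new=[-1,3]  old=⊥  +wl: 
  step 4. node 3  ⊔preds=[-2,3]  new=[-3,2]  old=⊥  +wl: 1
  step 5. node 4  ⊔preds=[-2,3]  new=[-2,3]  old=⊥  +wl: 
  step 6. node 5  ⊔preds=[-2,3]  new=[-2,3]  old=[-2,0]  +wl: 3,4
  step 7. node 6  ⊔preds=[-3,3]  new=[-3,3]  old=[-1,3]  +wl: 2
  step 8. node 0  ⊔preds=[-2,3]  new=[0,3]  old=[0,2]  +wl: 
  step 9. node 1  ⊔preds=[-3,2]  new=[-2,2]  stable
  step 10. node 3  ⊔preds=[-2,3]  new=[-3,2]  stable
  step 11. node 4  ⊔preds=[-2,3]  new=[-2,3]  stable
  step 12. node 2  ⊔preds=[-3,3]  new=[-3,3]  old=[-1,3]  +wl: 0,3,4,6
  step 13. node 0  ⊔preds=[-3,3]  new=[-1,3]  old=[0,3]  +wl: 2
  step 14. node 3  ⊔preds=[-3,3]  new=[-3,2]  stable
  step 15. node 4  ⊔preds=[-3,3]  new=[-3,3]  old=[-2,3]  +wl: 0,5
  step 16. node 6  ⊔preds=[-3,3]  new=[-3,3]  stable
  step 17. node 2  ⊔preds=[-3,3]  new=[-3,3]  stable
  step 18. node 0  ⊔preds=[-3,3]  new=[-1,3]  stable
  step 19. node 5  ⊔preds=[-3,3]  new=[-3,3]  old=[-2,3]  +wl: 0,3,4
  step 20. node 0  ⊔preds=[-3,3]  new=[-1,3]  stable
  step 21. node 3  ⊔preds=[-3,3]  new=[-3,2]  stable
  step 22. node 4  ⊔preds=[-3,3]  new=[-3,3]  stable

Least fixpoint reached:
  node 0: [-1,3]
  node 1: [-2,2]
  node 2: [-3,3]
  node 3: [-3,2]
  node 4: [-3,3]
  node 5: [-3,3]
  node 6: [-3,3]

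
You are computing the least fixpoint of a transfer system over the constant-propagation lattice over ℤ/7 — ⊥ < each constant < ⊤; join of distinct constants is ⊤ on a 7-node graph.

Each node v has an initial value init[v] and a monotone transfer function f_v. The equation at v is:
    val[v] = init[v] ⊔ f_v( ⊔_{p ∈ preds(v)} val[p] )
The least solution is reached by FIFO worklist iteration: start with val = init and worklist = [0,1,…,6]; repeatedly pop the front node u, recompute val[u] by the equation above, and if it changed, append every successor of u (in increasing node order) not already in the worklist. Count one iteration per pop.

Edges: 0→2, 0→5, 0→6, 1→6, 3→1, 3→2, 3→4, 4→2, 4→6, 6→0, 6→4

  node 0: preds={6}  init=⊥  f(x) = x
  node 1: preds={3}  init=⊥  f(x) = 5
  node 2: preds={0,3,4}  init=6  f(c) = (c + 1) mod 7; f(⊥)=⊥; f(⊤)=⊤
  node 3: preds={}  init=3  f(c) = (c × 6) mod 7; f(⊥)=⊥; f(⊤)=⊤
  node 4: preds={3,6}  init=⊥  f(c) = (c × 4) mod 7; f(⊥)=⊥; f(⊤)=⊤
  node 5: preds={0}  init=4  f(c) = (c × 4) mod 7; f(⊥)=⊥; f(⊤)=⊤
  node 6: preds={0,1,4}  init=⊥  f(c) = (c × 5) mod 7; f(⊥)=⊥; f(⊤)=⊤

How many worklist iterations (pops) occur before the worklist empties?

18

Worklist (18 pops):
  #1 pop 0: in=⊥ → ⊥ (no change)
  #2 pop 1: in=3 → 5 (was ⊥); enqueue []
  #3 pop 2: in=3 → ⊤ (was 6); enqueue []
  #4 pop 3: in=⊥ → 3 (no change)
  #5 pop 4: in=3 → 5 (was ⊥); enqueue [2]
  #6 pop 5: in=⊥ → 4 (no change)
  #7 pop 6: in=5 → 4 (was ⊥); enqueue [0,4]
  #8 pop 2: in=⊤ → ⊤ (no change)
  #9 pop 0: in=4 → 4 (was ⊥); enqueue [2,5,6]
  #10 pop 4: in=⊤ → ⊤ (was 5); enqueue []
  #11 pop 2: in=⊤ → ⊤ (no change)
  #12 pop 5: in=4 → ⊤ (was 4); enqueue []
  #13 pop 6: in=⊤ → ⊤ (was 4); enqueue [0,4]
  #14 pop 0: in=⊤ → ⊤ (was 4); enqueue [2,5,6]
  #15 pop 4: in=⊤ → ⊤ (no change)
  #16 pop 2: in=⊤ → ⊤ (no change)
  #17 pop 5: in=⊤ → ⊤ (no change)
  #18 pop 6: in=⊤ → ⊤ (no change)

Fixpoint:
  val[0] = ⊤
  val[1] = 5
  val[2] = ⊤
  val[3] = 3
  val[4] = ⊤
  val[5] = ⊤
  val[6] = ⊤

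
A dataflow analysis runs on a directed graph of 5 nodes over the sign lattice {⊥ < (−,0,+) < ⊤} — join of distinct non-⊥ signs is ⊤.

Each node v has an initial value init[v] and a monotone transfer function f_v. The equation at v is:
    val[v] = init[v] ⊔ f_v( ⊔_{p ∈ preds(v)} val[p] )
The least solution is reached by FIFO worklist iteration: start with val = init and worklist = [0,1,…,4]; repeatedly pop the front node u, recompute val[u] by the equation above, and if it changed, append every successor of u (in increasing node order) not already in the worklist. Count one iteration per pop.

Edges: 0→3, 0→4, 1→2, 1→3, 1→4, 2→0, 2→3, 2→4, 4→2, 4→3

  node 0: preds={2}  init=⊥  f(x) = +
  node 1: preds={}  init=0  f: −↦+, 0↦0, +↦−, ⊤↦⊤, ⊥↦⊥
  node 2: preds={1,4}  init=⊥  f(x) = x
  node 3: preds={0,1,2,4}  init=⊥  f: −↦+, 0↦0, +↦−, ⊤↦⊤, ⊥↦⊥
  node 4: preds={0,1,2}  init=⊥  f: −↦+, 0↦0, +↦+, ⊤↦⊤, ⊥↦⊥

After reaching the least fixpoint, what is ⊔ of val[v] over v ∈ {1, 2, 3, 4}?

Trace (10 dequeues):
  [1] u=0 | in ⊥ | out + | prev ⊥ | push {}
  [2] u=1 | in ⊥ | out 0 | ==
  [3] u=2 | in 0 | out 0 | prev ⊥ | push {0}
  [4] u=3 | in ⊤ | out ⊤ | prev ⊥ | push {}
  [5] u=4 | in ⊤ | out ⊤ | prev ⊥ | push {2,3}
  [6] u=0 | in 0 | out + | ==
  [7] u=2 | in ⊤ | out ⊤ | prev 0 | push {0,4}
  [8] u=3 | in ⊤ | out ⊤ | ==
  [9] u=0 | in ⊤ | out + | ==
  [10] u=4 | in ⊤ | out ⊤ | ==

Converged values:
  [0] +
  [1] 0
  [2] ⊤
  [3] ⊤
  [4] ⊤

⊤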